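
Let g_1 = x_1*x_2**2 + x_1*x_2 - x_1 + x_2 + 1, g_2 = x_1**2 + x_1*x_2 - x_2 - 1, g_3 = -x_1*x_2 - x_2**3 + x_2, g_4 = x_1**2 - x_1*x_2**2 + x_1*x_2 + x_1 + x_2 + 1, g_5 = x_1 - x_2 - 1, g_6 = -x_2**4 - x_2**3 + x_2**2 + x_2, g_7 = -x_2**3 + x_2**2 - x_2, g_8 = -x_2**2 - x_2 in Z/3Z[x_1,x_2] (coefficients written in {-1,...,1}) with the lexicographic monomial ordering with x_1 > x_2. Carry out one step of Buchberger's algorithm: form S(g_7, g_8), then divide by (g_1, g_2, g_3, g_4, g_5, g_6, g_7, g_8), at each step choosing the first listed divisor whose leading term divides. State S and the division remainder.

S(g_7, g_8) = x_2**2 + x_2; remainder on division = 0.

lcm(LM(g_7), LM(g_8)) = x_2**3.
S = (lcm/LT(g_7))·g_7 − (lcm/LT(g_8))·g_8 = x_2**2 + x_2.
Reduce S modulo (g_1, g_2, g_3, g_4, g_5, g_6, g_7, g_8) in that order:
  leading term x_2**2: subtract (-1)·g_8 from x_2**2 + x_2 → 0
The remainder is 0, so this S-polynomial contributes no new basis element.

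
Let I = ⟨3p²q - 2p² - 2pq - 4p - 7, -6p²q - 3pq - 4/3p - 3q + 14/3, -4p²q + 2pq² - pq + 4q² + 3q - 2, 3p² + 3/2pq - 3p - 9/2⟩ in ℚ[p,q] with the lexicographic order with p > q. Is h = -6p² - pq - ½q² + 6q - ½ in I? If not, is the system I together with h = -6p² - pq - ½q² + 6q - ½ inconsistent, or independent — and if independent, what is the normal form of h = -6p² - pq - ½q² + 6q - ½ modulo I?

-6p² - pq - ½q² + 6q - ½ lies in I (it reduces to 0).

First compute the reduced Gröbner basis of I by Buchberger's algorithm.
f_1 = 3p²q - 2p² - 2pq - 4p - 7, LT = p²q.
f_2 = -6p²q - 3pq - 4/3p - 3q + 14/3, LT = p²q.
f_3 = -4p²q + 2pq² - pq + 4q² + 3q - 2, LT = p²q.
f_4 = 3p² + 3/2pq - 3p - 9/2, LT = p².

S(f_1,f_2): lcm = p²q. S = -⅔p² - 7/6pq - 14/9p - ½q - 14/9.
  leading term p²: subtract (-2/9)·f_4 from -⅔p² - 7/6pq - 14/9p - ½q - 14/9 → -⅚pq - 20/9p - ½q - 23/9
  leading term pq: no divisor's leading term divides it; move -⅚pq to the remainder.
  leading term p: no divisor's leading term divides it; move -20/9p to the remainder.
  leading term q: no divisor's leading term divides it; move -½q to the remainder.
  leading term 1: no divisor's leading term divides it; move -23/9 to the remainder.
  remainder -⅚pq - 20/9p - ½q - 23/9 ≠ 0; add k_5 = -⅚pq - 20/9p - ½q - 23/9 to the basis.

S(f_1,f_3): lcm = p²q. S = -⅔p² + ½pq² - 11/12pq - 4/3p + q² + ¾q - 17/6.
  leading term p²: subtract (-2/9)·f_4 from -⅔p² + ½pq² - 11/12pq - 4/3p + q² + ¾q - 17/6 → ½pq² - 7/12pq - 2p + q² + ¾q - 23/6
  leading term pq²: subtract (-⅗q)·k_5 from ½pq² - 7/12pq - 2p + q² + ¾q - 23/6 → -23/12pq - 2p + 7/10q² - 47/60q - 23/6
  leading term pq: subtract (23/10)·k_5 from -23/12pq - 2p + 7/10q² - 47/60q - 23/6 → 28/9p + 7/10q² + 11/30q + 92/45
  leading term p: no divisor's leading term divides it; move 28/9p to the remainder.
  leading term q²: no divisor's leading term divides it; move 7/10q² to the remainder.
  leading term q: no divisor's leading term divides it; move 11/30q to the remainder.
  leading term 1: no divisor's leading term divides it; move 92/45 to the remainder.
  remainder 28/9p + 7/10q² + 11/30q + 92/45 ≠ 0; add k_6 = 28/9p + 7/10q² + 11/30q + 92/45 to the basis.

S(f_1,f_4): lcm = p²q. S = -⅔p² - ½pq² + ⅓pq - 4/3p + 3/2q - 7/3.
  leading term p²: subtract (-2/9)·f_4 from -⅔p² - ½pq² + ⅓pq - 4/3p + 3/2q - 7/3 → -½pq² + ⅔pq - 2p + 3/2q - 10/3
  leading term pq²: subtract (⅗q)·k_5 from -½pq² + ⅔pq - 2p + 3/2q - 10/3 → 2pq - 2p + 3/10q² + 91/30q - 10/3
  leading term pq: subtract (-12/5)·k_5 from 2pq - 2p + 3/10q² + 91/30q - 10/3 → -22/3p + 3/10q² + 11/6q - 142/15
  leading term p: subtract (-33/14)·k_6 from -22/3p + 3/10q² + 11/6q - 142/15 → 39/20q² + 1133/420q - 488/105
  leading term q²: no divisor's leading term divides it; move 39/20q² to the remainder.
  leading term q: no divisor's leading term divides it; move 1133/420q to the remainder.
  leading term 1: no divisor's leading term divides it; move -488/105 to the remainder.
  remainder 39/20q² + 1133/420q - 488/105 ≠ 0; add k_7 = 39/20q² + 1133/420q - 488/105 to the basis.

S(f_1,k_5): lcm = p²q. S = -10/3p² - 19/15pq - 22/5p - 7/3.
  leading term p²: subtract (-10/9)·f_4 from -10/3p² - 19/15pq - 22/5p - 7/3 → ⅖pq - 116/15p - 22/3
  leading term pq: subtract (-12/25)·k_5 from ⅖pq - 116/15p - 22/3 → -44/5p - 6/25q - 214/25
  leading term p: subtract (-99/35)·k_6 from -44/5p - 6/25q - 214/25 → 99/50q² + 279/350q - 486/175
  leading term q²: subtract (66/65)·k_7 from 99/50q² + 279/350q - 486/175 → -4418/2275q + 4418/2275
  leading term q: no divisor's leading term divides it; move -4418/2275q to the remainder.
  leading term 1: no divisor's leading term divides it; move 4418/2275 to the remainder.
  remainder -4418/2275q + 4418/2275 ≠ 0; add k_8 = -4418/2275q + 4418/2275 to the basis.

The other S-polynomials (S(f_2,f_3), S(f_2,f_4), S(f_3,f_4), S(f_2,k_5), S(f_3,k_5), S(f_4,k_5), S(f_1,k_6), S(f_2,k_6), S(f_3,k_6), S(f_4,k_6), S(k_5,k_6), S(f_1,k_7), S(f_2,k_7), S(f_3,k_7), S(f_4,k_7), S(k_5,k_7), S(k_6,k_7), S(f_1,k_8), S(f_2,k_8), S(f_3,k_8), S(f_4,k_8), S(k_5,k_8), S(k_6,k_8), S(k_7,k_8)) all reduce to 0 modulo the current basis, so we have a Gröbner basis.
Inter-reduce: drop elements whose leading term is divisible by another's, tail-reduce, and make monic.
Reduced Gröbner basis: {p + 1, q - 1}.
Label its elements g_1 = p + 1, g_2 = q - 1.

Reduce h = -6p² - pq - ½q² + 6q - ½ modulo G:
  leading term p²: subtract (-6p)·g_1 from -6p² - pq - ½q² + 6q - ½ → -pq + 6p - ½q² + 6q - ½
  leading term pq: subtract (-q)·g_1 from -pq + 6p - ½q² + 6q - ½ → 6p - ½q² + 7q - ½
  leading term p: subtract (6)·g_1 from 6p - ½q² + 7q - ½ → -½q² + 7q - 13/2
  leading term q²: subtract (-½q)·g_2 from -½q² + 7q - 13/2 → 13/2q - 13/2
  leading term q: subtract (13/2)·g_2 from 13/2q - 13/2 → 0
  normal form = 0.
Since the normal form is 0, h ∈ I.

The remainder on division by a Gröbner basis is unique — it is the normal form.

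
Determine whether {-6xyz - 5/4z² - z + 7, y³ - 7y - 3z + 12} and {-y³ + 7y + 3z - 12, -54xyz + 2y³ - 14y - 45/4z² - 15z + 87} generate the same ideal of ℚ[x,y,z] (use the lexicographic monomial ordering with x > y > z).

Yes, the ideals are equal.

For a fixed monomial order, each ideal has a unique reduced Gröbner basis; comparing bases decides equality.
Buchberger on the first generating set:
f_1 = -6xyz - 5/4z² - z + 7, LT = xyz.
f_2 = y³ - 7y - 3z + 12, LT = y³.

S(f_1,f_2): lcm = xy³z. S = 7xyz + 3xz² - 12xz + 5/24y²z² + ⅙y²z - 7/6y².
  leading term xyz: subtract (-7/6)·f_1 from 7xyz + 3xz² - 12xz + 5/24y²z² + ⅙y²z - 7/6y² → 3xz² - 12xz + 5/24y²z² + ⅙y²z - 7/6y² - 35/24z² - 7/6z + 49/6
  leading term xz²: no divisor's leading term divides it; move 3xz² to the remainder.
  leading term xz: no divisor's leading term divides it; move -12xz to the remainder.
  leading term y²z²: no divisor's leading term divides it; move 5/24y²z² to the remainder.
  leading term y²z: no divisor's leading term divides it; move ⅙y²z to the remainder.
  leading term y²: no divisor's leading term divides it; move -7/6y² to the remainder.
  leading term z²: no divisor's leading term divides it; move -35/24z² to the remainder.
  leading term z: no divisor's leading term divides it; move -7/6z to the remainder.
  leading term 1: no divisor's leading term divides it; move 49/6 to the remainder.
  remainder 3xz² - 12xz + 5/24y²z² + ⅙y²z - 7/6y² - 35/24z² - 7/6z + 49/6 ≠ 0; add g_3 = 3xz² - 12xz + 5/24y²z² + ⅙y²z - 7/6y² - 35/24z² - 7/6z + 49/6 to the basis.

S(f_1,g_3): lcm = xyz². S = 4xyz - 5/72y³z² - 1/18y³z + 7/18y³ + 35/72yz² + 7/18yz - 49/18y + 5/24z³ + ⅙z² - 7/6z.
  leading term xyz: subtract (-⅔)·f_1 from 4xyz - 5/72y³z² - 1/18y³z + 7/18y³ + 35/72yz² + 7/18yz - 49/18y + 5/24z³ + ⅙z² - 7/6z → -5/72y³z² - 1/18y³z + 7/18y³ + 35/72yz² + 7/18yz - 49/18y + 5/24z³ - ⅔z² - 11/6z + 14/3
  leading term y³z²: subtract (-5/72z²)·f_2 from -5/72y³z² - 1/18y³z + 7/18y³ + 35/72yz² + 7/18yz - 49/18y + 5/24z³ - ⅔z² - 11/6z + 14/3 → -1/18y³z + 7/18y³ + 7/18yz - 49/18y + ⅙z² - 11/6z + 14/3
  leading term y³z: subtract (-1/18z)·f_2 from -1/18y³z + 7/18y³ + 7/18yz - 49/18y + ⅙z² - 11/6z + 14/3 → 7/18y³ - 49/18y - 7/6z + 14/3
  leading term y³: subtract (7/18)·f_2 from 7/18y³ - 49/18y - 7/6z + 14/3 → 0
  remainder 0.

S(f_2,g_3): leading monomials are coprime, so the S-polynomial reduces to 0 (Buchberger's first criterion).
Every S-polynomial of the final basis reduces to 0, so we have a Gröbner basis.
Inter-reduce: drop elements whose leading term is divisible by another's, tail-reduce, and make monic.
Reduced Gröbner basis: {xyz + 5/24z² + ⅙z - 7/6, xz² - 4xz + 5/72y²z² + 1/18y²z - 7/18y² - 35/72z² - 7/18z + 49/18, y³ - 7y - 3z + 12}.

Buchberger on the second generating set:
h_1 = -y³ + 7y + 3z - 12, LT = y³.
h_2 = -54xyz + 2y³ - 14y - 45/4z² - 15z + 87, LT = xyz.

S(h_1,h_2): lcm = xy³z. S = -7xyz - 3xz² + 12xz + 1/27y⁵ - 7/27y³ - 5/24y²z² - 5/18y²z + 29/18y².
  leading term xyz: subtract (7/54)·h_2 from -7xyz - 3xz² + 12xz + 1/27y⁵ - 7/27y³ - 5/24y²z² - 5/18y²z + 29/18y² → -3xz² + 12xz + 1/27y⁵ - 14/27y³ - 5/24y²z² - 5/18y²z + 29/18y² + 49/27y + 35/24z² + 35/18z - 203/18
  leading term xz²: no divisor's leading term divides it; move -3xz² to the remainder.
  leading term xz: no divisor's leading term divides it; move 12xz to the remainder.
  leading term y⁵: subtract (-1/27y²)·h_1 from 1/27y⁵ - 14/27y³ - 5/24y²z² - 5/18y²z + 29/18y² + 49/27y + 35/24z² + 35/18z - 203/18 → -7/27y³ - 5/24y²z² - ⅙y²z + 7/6y² + 49/27y + 35/24z² + 35/18z - 203/18
  leading term y³: subtract (7/27)·h_1 from -7/27y³ - 5/24y²z² - ⅙y²z + 7/6y² + 49/27y + 35/24z² + 35/18z - 203/18 → -5/24y²z² - ⅙y²z + 7/6y² + 35/24z² + 7/6z - 49/6
  leading term y²z²: no divisor's leading term divides it; move -5/24y²z² to the remainder.
  leading term y²z: no divisor's leading term divides it; move -⅙y²z to the remainder.
  leading term y²: no divisor's leading term divides it; move 7/6y² to the remainder.
  leading term z²: no divisor's leading term divides it; move 35/24z² to the remainder.
  leading term z: no divisor's leading term divides it; move 7/6z to the remainder.
  leading term 1: no divisor's leading term divides it; move -49/6 to the remainder.
  remainder -3xz² + 12xz - 5/24y²z² - ⅙y²z + 7/6y² + 35/24z² + 7/6z - 49/6 ≠ 0; add k_3 = -3xz² + 12xz - 5/24y²z² - ⅙y²z + 7/6y² + 35/24z² + 7/6z - 49/6 to the basis.

S(h_1,k_3): leading monomials are coprime, so the S-polynomial reduces to 0 (Buchberger's first criterion).
S(h_2,k_3): lcm = xyz². S = 4xyz - 5/72y³z² - 5/54y³z + 7/18y³ + 35/72yz² + 35/54yz - 49/18y + 5/24z³ + 5/18z² - 29/18z.
  leading term xyz: subtract (-2/27)·h_2 from 4xyz - 5/72y³z² - 5/54y³z + 7/18y³ + 35/72yz² + 35/54yz - 49/18y + 5/24z³ + 5/18z² - 29/18z → -5/72y³z² - 5/54y³z + 29/54y³ + 35/72yz² + 35/54yz - 203/54y + 5/24z³ - 5/9z² - 49/18z + 58/9
  leading term y³z²: subtract (5/72z²)·h_1 from -5/72y³z² - 5/54y³z + 29/54y³ + 35/72yz² + 35/54yz - 203/54y + 5/24z³ - 5/9z² - 49/18z + 58/9 → -5/54y³z + 29/54y³ + 35/54yz - 203/54y + 5/18z² - 49/18z + 58/9
  leading term y³z: subtract (5/54z)·h_1 from -5/54y³z + 29/54y³ + 35/54yz - 203/54y + 5/18z² - 49/18z + 58/9 → 29/54y³ - 203/54y - 29/18z + 58/9
  leading term y³: subtract (-29/54)·h_1 from 29/54y³ - 203/54y - 29/18z + 58/9 → 0
  remainder 0.

Every S-polynomial of the final basis reduces to 0, so we have a Gröbner basis.
Inter-reduce: drop elements whose leading term is divisible by another's, tail-reduce, and make monic.
Reduced Gröbner basis: {xyz + 5/24z² + ⅙z - 7/6, xz² - 4xz + 5/72y²z² + 1/18y²z - 7/18y² - 35/72z² - 7/18z + 49/18, y³ - 7y - 3z + 12}.

These coincide, so the ideals are equal.
The choice of monomial ordering does not affect the verdict — as long as both bases are computed under the same ordering, their equality decides ideal equality.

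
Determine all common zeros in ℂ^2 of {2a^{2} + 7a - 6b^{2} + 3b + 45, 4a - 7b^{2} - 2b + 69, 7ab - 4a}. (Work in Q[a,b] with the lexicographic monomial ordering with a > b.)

Compute a lex Gröbner basis by Buchberger's algorithm.
f_1 = 2a^{2} + 7a - 6b^{2} + 3b + 45, LT = a^{2}.
f_2 = 4a - 7b^{2} - 2b + 69, LT = a.
f_3 = 7ab - 4a, LT = ab.

S(f_1,f_2): lcm = a^{2}. S = \tfrac{7}{4}ab^{2} + \tfrac{1}{2}ab - \tfrac{55}{4}a - 3b^{2} + \tfrac{3}{2}b + \tfrac{45}{2}.
  reduce S modulo (f_1, f_2, f_3):
  remainder \tfrac{49}{16}b^{4} + \tfrac{7}{4}b^{3} - 57b^{2} - 14b + \tfrac{4155}{16} ≠ 0; add h_4 = \tfrac{49}{16}b^{4} + \tfrac{7}{4}b^{3} - 57b^{2} - 14b + \tfrac{4155}{16} to the basis.

S(f_1,f_3): lcm = a^{2}b. S = \tfrac{4}{7}a^{2} + \tfrac{7}{2}ab - 3b^{3} + \tfrac{3}{2}b^{2} + \tfrac{45}{2}b.
  reduce S modulo (f_1, f_2, f_3, h_4):
  remainder \tfrac{25}{8}b^{3} + \tfrac{41}{28}b^{2} - \tfrac{2225}{56}b + \tfrac{303}{14} ≠ 0; add h_5 = \tfrac{25}{8}b^{3} + \tfrac{41}{28}b^{2} - \tfrac{2225}{56}b + \tfrac{303}{14} to the basis.

S(f_2,f_3): lcm = ab. S = \tfrac{4}{7}a - \tfrac{7}{4}b^{3} - \tfrac{1}{2}b^{2} + \tfrac{69}{4}b.
  reduce S modulo (f_1, f_2, f_3, h_4, h_5):
  remainder \tfrac{33}{25}b^{2} - \tfrac{33}{7}b + \tfrac{396}{175} ≠ 0; add h_6 = \tfrac{33}{25}b^{2} - \tfrac{33}{7}b + \tfrac{396}{175} to the basis.

S(f_3,h_4): lcm = ab^{4}. S = -\tfrac{8}{7}ab^{3} + \tfrac{912}{49}ab^{2} + \tfrac{32}{7}ab - \tfrac{4155}{49}a.
  reduce S modulo (f_1, f_2, f_3, h_4, h_5, h_6):
  remainder \tfrac{4710423}{9604}b - \tfrac{14131269}{9604} ≠ 0; add h_7 = \tfrac{4710423}{9604}b - \tfrac{14131269}{9604} to the basis.

The other S-polynomials (S(f_1,h_4), S(f_2,h_4), S(f_1,h_5), S(f_2,h_5), S(f_3,h_5), S(h_4,h_5), S(f_1,h_6), S(f_2,h_6), S(f_3,h_6), S(h_4,h_6), S(h_5,h_6), S(f_1,h_7), S(f_2,h_7), S(f_3,h_7), S(h_4,h_7), S(h_5,h_7), S(h_6,h_7)) all reduce to 0 modulo the current basis, so we have a Gröbner basis.
Inter-reduce: drop elements whose leading term is divisible by another's, tail-reduce, and make monic.
Reduced Gröbner basis: {a, b - 3}.

The lex basis is triangular: the last element involves only b. Solving b - 3 = 0 gives b ∈ {3}; substituting each value into the earlier elements determines the remaining variables.
  b = 3: the earlier basis element becomes a = 0, giving a = 0 — point (0, 3).
A lex Gröbner basis triangularizes the system, enabling back-substitution.

{(0, 3)}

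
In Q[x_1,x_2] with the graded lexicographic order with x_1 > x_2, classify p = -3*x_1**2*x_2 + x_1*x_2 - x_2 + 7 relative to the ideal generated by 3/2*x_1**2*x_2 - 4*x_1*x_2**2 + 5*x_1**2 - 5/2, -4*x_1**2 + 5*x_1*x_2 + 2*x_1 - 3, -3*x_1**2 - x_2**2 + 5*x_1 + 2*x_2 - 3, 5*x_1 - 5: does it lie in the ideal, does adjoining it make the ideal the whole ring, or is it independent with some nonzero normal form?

First compute the reduced Gröbner basis of I by Buchberger's algorithm.
f_1 = 3/2*x_1**2*x_2 - 4*x_1*x_2**2 + 5*x_1**2 - 5/2, LT = x_1**2*x_2.
f_2 = -4*x_1**2 + 5*x_1*x_2 + 2*x_1 - 3, LT = x_1**2.
f_3 = -3*x_1**2 - x_2**2 + 5*x_1 + 2*x_2 - 3, LT = x_1**2.
f_4 = 5*x_1 - 5, LT = x_1.

S(f_1,f_2): lcm = x_1**2*x_2. S = -17/12*x_1*x_2**2 + 10/3*x_1**2 + 1/2*x_1*x_2 - 3/4*x_2 - 5/3.
  leading term x_1*x_2**2: subtract (-17/60*x_2**2)·f_4 from -17/12*x_1*x_2**2 + 10/3*x_1**2 + 1/2*x_1*x_2 - 3/4*x_2 - 5/3 → 10/3*x_1**2 + 1/2*x_1*x_2 - 17/12*x_2**2 - 3/4*x_2 - 5/3
  leading term x_1**2: subtract (-5/6)·f_2 from 10/3*x_1**2 + 1/2*x_1*x_2 - 17/12*x_2**2 - 3/4*x_2 - 5/3 → 14/3*x_1*x_2 - 17/12*x_2**2 + 5/3*x_1 - 3/4*x_2 - 25/6
  leading term x_1*x_2: subtract (14/15*x_2)·f_4 from 14/3*x_1*x_2 - 17/12*x_2**2 + 5/3*x_1 - 3/4*x_2 - 25/6 → -17/12*x_2**2 + 5/3*x_1 + 47/12*x_2 - 25/6
  leading term x_2**2: no divisor's leading term divides it; move -17/12*x_2**2 to the remainder.
  leading term x_1: subtract (1/3)·f_4 from 5/3*x_1 + 47/12*x_2 - 25/6 → 47/12*x_2 - 5/2
  leading term x_2: no divisor's leading term divides it; move 47/12*x_2 to the remainder.
  leading term 1: no divisor's leading term divides it; move -5/2 to the remainder.
  remainder -17/12*x_2**2 + 47/12*x_2 - 5/2 ≠ 0; add h_5 = -17/12*x_2**2 + 47/12*x_2 - 5/2 to the basis.

S(f_1,f_3): lcm = x_1**2*x_2. S = -8/3*x_1*x_2**2 - 1/3*x_2**3 + 10/3*x_1**2 + 5/3*x_1*x_2 + 2/3*x_2**2 - x_2 - 5/3.
  leading term x_1*x_2**2: subtract (-8/15*x_2**2)·f_4 from -8/3*x_1*x_2**2 - 1/3*x_2**3 + 10/3*x_1**2 + 5/3*x_1*x_2 + 2/3*x_2**2 - x_2 - 5/3 → -1/3*x_2**3 + 10/3*x_1**2 + 5/3*x_1*x_2 - 2*x_2**2 - x_2 - 5/3
  leading term x_2**3: subtract (4/17*x_2)·h_5 from -1/3*x_2**3 + 10/3*x_1**2 + 5/3*x_1*x_2 - 2*x_2**2 - x_2 - 5/3 → 10/3*x_1**2 + 5/3*x_1*x_2 - 149/51*x_2**2 - 7/17*x_2 - 5/3
  leading term x_1**2: subtract (-5/6)·f_2 from 10/3*x_1**2 + 5/3*x_1*x_2 - 149/51*x_2**2 - 7/17*x_2 - 5/3 → 35/6*x_1*x_2 - 149/51*x_2**2 + 5/3*x_1 - 7/17*x_2 - 25/6
  leading term x_1*x_2: subtract (7/6*x_2)·f_4 from 35/6*x_1*x_2 - 149/51*x_2**2 + 5/3*x_1 - 7/17*x_2 - 25/6 → -149/51*x_2**2 + 5/3*x_1 + 553/102*x_2 - 25/6
  leading term x_2**2: subtract (596/289)·h_5 from -149/51*x_2**2 + 5/3*x_1 + 553/102*x_2 - 25/6 → 5/3*x_1 - 1535/578*x_2 + 1715/1734
  leading term x_1: subtract (1/3)·f_4 from 5/3*x_1 - 1535/578*x_2 + 1715/1734 → -1535/578*x_2 + 1535/578
  leading term x_2: no divisor's leading term divides it; move -1535/578*x_2 to the remainder.
  leading term 1: no divisor's leading term divides it; move 1535/578 to the remainder.
  remainder -1535/578*x_2 + 1535/578 ≠ 0; add h_6 = -1535/578*x_2 + 1535/578 to the basis.

The other S-polynomials (S(f_1,f_4), S(f_2,f_3), S(f_2,f_4), S(f_3,f_4), S(f_1,h_5), S(f_2,h_5), S(f_3,h_5), S(f_4,h_5), S(f_1,h_6), S(f_2,h_6), S(f_3,h_6), S(f_4,h_6), S(h_5,h_6)) all reduce to 0 modulo the current basis, so we have a Gröbner basis.
Inter-reduce: drop elements whose leading term is divisible by another's, tail-reduce, and make monic.
Reduced Gröbner basis: {x_1 - 1, x_2 - 1}.
Label its elements g_1 = x_1 - 1, g_2 = x_2 - 1.

Reduce p = -3*x_1**2*x_2 + x_1*x_2 - x_2 + 7 modulo G:
  leading term x_1**2*x_2: subtract (-3*x_1*x_2)·g_1 from -3*x_1**2*x_2 + x_1*x_2 - x_2 + 7 → -2*x_1*x_2 - x_2 + 7
  leading term x_1*x_2: subtract (-2*x_2)·g_1 from -2*x_1*x_2 - x_2 + 7 → -3*x_2 + 7
  leading term x_2: subtract (-3)·g_2 from -3*x_2 + 7 → 4
  leading term 1: no divisor's leading term divides it; move 4 to the remainder.
  normal form = 4.
The normal form is nonzero, so p ∉ I. Since p minus its normal form lies in I, I + (p) = I + (r) where r = 4; decide whether this ideal is the whole ring.
Here r = 4 is a nonzero constant, hence a unit: 1 ∈ I + (p), the Gröbner basis of I + (p) is {1}, and the enlarged system has no common solution — adjoining p is inconsistent.

The remainder on division by a Gröbner basis is unique — it is the normal form.

Adjoining -3*x_1**2*x_2 + x_1*x_2 - x_2 + 7 makes the ideal the whole ring: the system is inconsistent.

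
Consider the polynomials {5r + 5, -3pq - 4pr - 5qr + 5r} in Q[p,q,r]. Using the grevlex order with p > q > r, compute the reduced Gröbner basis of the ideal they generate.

This is the nonlinear analogue of row-reducing a linear system.

f_1 = 5r + 5, LT = r.
f_2 = -3pq - 4pr - 5qr + 5r, LT = pq.

The S-polynomials (S(f_1,f_2)) all reduce to 0 modulo the current basis, so we have a Gröbner basis.

G = {pq - 4/3p - 5/3q + 5/3, r + 1}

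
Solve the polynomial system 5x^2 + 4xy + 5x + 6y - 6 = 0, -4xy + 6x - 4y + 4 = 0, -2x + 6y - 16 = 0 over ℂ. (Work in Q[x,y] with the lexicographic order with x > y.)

{(-2, 2)}

Compute a lex Gröbner basis by Buchberger's algorithm.
f_1 = 5x^2 + 4xy + 5x + 6y - 6, LT = x^2.
f_2 = -4xy + 6x - 4y + 4, LT = xy.
f_3 = -2x + 6y - 16, LT = x.

S(f_1,f_2): lcm = x^2y. S = 3/2x^2 + 4/5xy^2 + x + 6/5y^2 - 6/5y.
  reduce S modulo (f_1, f_2, f_3):
  remainder 2/5y^2 - 37/10y + 29/5 ≠ 0; add h_4 = 2/5y^2 - 37/10y + 29/5 to the basis.

S(f_1,f_3): lcm = x^2. S = 19/5xy - 7x + 6/5y - 6/5.
  reduce S modulo (f_1, f_2, f_3, h_4):
  remainder -13/2y + 13 ≠ 0; add h_5 = -13/2y + 13 to the basis.

The other S-polynomials (S(f_2,f_3), S(f_1,h_4), S(f_2,h_4), S(f_3,h_4), S(f_1,h_5), S(f_2,h_5), S(f_3,h_5), S(h_4,h_5)) all reduce to 0 modulo the current basis, so we have a Gröbner basis.
Inter-reduce: drop elements whose leading term is divisible by another's, tail-reduce, and make monic.
Reduced Gröbner basis: {x + 2, y - 2}.

Elimination: the polynomial y - 2 lies in the elimination ideal for y, so y ∈ {2}. For each such y, the remaining basis elements (now univariate) give the rest of the solution.
  y = 2: the earlier basis element becomes x + 2 = 0, giving x = -2 — point (-2, 2).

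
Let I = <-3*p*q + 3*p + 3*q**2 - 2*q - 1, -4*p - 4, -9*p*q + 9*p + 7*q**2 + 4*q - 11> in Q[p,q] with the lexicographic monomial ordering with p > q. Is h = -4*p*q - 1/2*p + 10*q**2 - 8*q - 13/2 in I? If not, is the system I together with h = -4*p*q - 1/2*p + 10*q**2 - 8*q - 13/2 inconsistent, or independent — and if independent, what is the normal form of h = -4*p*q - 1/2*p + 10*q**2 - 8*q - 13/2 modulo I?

-4*p*q - 1/2*p + 10*q**2 - 8*q - 13/2 lies in I (it reduces to 0).

First compute the reduced Gröbner basis of I by Buchberger's algorithm.
f_1 = -3*p*q + 3*p + 3*q**2 - 2*q - 1, LT = p*q.
f_2 = -4*p - 4, LT = p.
f_3 = -9*p*q + 9*p + 7*q**2 + 4*q - 11, LT = p*q.

S(f_1,f_2): lcm = p*q. S = -p - q**2 - 1/3*q + 1/3.
  reduce S modulo (f_1, f_2, f_3):
  remainder -q**2 - 1/3*q + 4/3 ≠ 0; add k_4 = -q**2 - 1/3*q + 4/3 to the basis.

S(f_1,f_3): lcm = p*q. S = -2/9*q**2 + 10/9*q - 8/9.
  reduce S modulo (f_1, f_2, f_3, k_4):
  remainder 32/27*q - 32/27 ≠ 0; add k_5 = 32/27*q - 32/27 to the basis.

The other S-polynomials (S(f_2,f_3), S(f_1,k_4), S(f_2,k_4), S(f_3,k_4), S(f_1,k_5), S(f_2,k_5), S(f_3,k_5), S(k_4,k_5)) all reduce to 0 modulo the current basis, so we have a Gröbner basis.
Inter-reduce: drop elements whose leading term is divisible by another's, tail-reduce, and make monic.
Reduced Gröbner basis: {p + 1, q - 1}.
Label its elements g_1 = p + 1, g_2 = q - 1.

Reduce h = -4*p*q - 1/2*p + 10*q**2 - 8*q - 13/2 modulo G:
  leading term p*q: subtract (-4*q)·g_1 from -4*p*q - 1/2*p + 10*q**2 - 8*q - 13/2 → -1/2*p + 10*q**2 - 4*q - 13/2
  leading term p: subtract (-1/2)·g_1 from -1/2*p + 10*q**2 - 4*q - 13/2 → 10*q**2 - 4*q - 6
  leading term q**2: subtract (10*q)·g_2 from 10*q**2 - 4*q - 6 → 6*q - 6
  leading term q: subtract (6)·g_2 from 6*q - 6 → 0
  normal form = 0.
Since the normal form is 0, h ∈ I.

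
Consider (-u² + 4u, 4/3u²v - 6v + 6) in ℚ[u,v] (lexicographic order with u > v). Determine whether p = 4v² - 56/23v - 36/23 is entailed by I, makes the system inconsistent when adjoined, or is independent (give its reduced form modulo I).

4v² - 56/23v - 36/23 lies in I (it reduces to 0).

First compute the reduced Gröbner basis of I by Buchberger's algorithm.
f_1 = -u² + 4u, LT = u².
f_2 = 4/3u²v - 6v + 6, LT = u²v.

S(f_1,f_2): lcm = u²v. S = -4uv + 9/2v - 9/2.
  leading term uv: no divisor's leading term divides it; move -4uv to the remainder.
  leading term v: no divisor's leading term divides it; move 9/2v to the remainder.
  leading term 1: no divisor's leading term divides it; move -9/2 to the remainder.
  remainder -4uv + 9/2v - 9/2 ≠ 0; add h_3 = -4uv + 9/2v - 9/2 to the basis.

S(f_1,h_3): lcm = u²v. S = -23/8uv - 9/8u.
  leading term uv: subtract (23/32)·h_3 from -23/8uv - 9/8u → -9/8u - 207/64v + 207/64
  leading term u: no divisor's leading term divides it; move -9/8u to the remainder.
  leading term v: no divisor's leading term divides it; move -207/64v to the remainder.
  leading term 1: no divisor's leading term divides it; move 207/64 to the remainder.
  remainder -9/8u - 207/64v + 207/64 ≠ 0; add h_4 = -9/8u - 207/64v + 207/64 to the basis.

S(f_2,h_4): lcm = u²v. S = -23/8uv² + 23/8uv - 9/2v + 9/2.
  leading term uv²: subtract (23/32v)·h_3 from -23/8uv² + 23/8uv - 9/2v + 9/2 → 23/8uv - 207/64v² - 81/64v + 9/2
  leading term uv: subtract (-23/32)·h_3 from 23/8uv - 207/64v² - 81/64v + 9/2 → -207/64v² + 63/32v + 81/64
  leading term v²: no divisor's leading term divides it; move -207/64v² to the remainder.
  leading term v: no divisor's leading term divides it; move 63/32v to the remainder.
  leading term 1: no divisor's leading term divides it; move 81/64 to the remainder.
  remainder -207/64v² + 63/32v + 81/64 ≠ 0; add h_5 = -207/64v² + 63/32v + 81/64 to the basis.

The other S-polynomials (S(f_2,h_3), S(f_1,h_4), S(h_3,h_4), S(f_1,h_5), S(f_2,h_5), S(h_3,h_5), S(h_4,h_5)) all reduce to 0 modulo the current basis, so we have a Gröbner basis.
Inter-reduce: drop elements whose leading term is divisible by another's, tail-reduce, and make monic.
Reduced Gröbner basis: {u + 23/8v - 23/8, v² - 14/23v - 9/23}.
Label its elements g_1 = u + 23/8v - 23/8, g_2 = v² - 14/23v - 9/23.

Reduce p = 4v² - 56/23v - 36/23 modulo G:
  leading term v²: subtract (4)·g_2 from 4v² - 56/23v - 36/23 → 0
  normal form = 0.
Since the normal form is 0, p ∈ I.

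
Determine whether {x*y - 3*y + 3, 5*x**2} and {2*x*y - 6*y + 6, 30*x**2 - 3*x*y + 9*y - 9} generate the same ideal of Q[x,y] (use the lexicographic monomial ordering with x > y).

Yes, the ideals are equal.

Two ideals are equal iff their reduced Gröbner bases coincide (the reduced basis is unique for a fixed ordering).
Buchberger on the first generating set:
f_1 = x*y - 3*y + 3, LT = x*y.
f_2 = 5*x**2, LT = x**2.

S(f_1,f_2): lcm = x**2*y. S = -3*x*y + 3*x.
  leading term x*y: subtract (-3)·f_1 from -3*x*y + 3*x → 3*x - 9*y + 9
  leading term x: no divisor's leading term divides it; move 3*x to the remainder.
  leading term y: no divisor's leading term divides it; move -9*y to the remainder.
  leading term 1: no divisor's leading term divides it; move 9 to the remainder.
  remainder 3*x - 9*y + 9 ≠ 0; add g_3 = 3*x - 9*y + 9 to the basis.

S(f_1,g_3): lcm = x*y. S = 3*y**2 - 6*y + 3.
  leading term y**2: no divisor's leading term divides it; move 3*y**2 to the remainder.
  leading term y: no divisor's leading term divides it; move -6*y to the remainder.
  leading term 1: no divisor's leading term divides it; move 3 to the remainder.
  remainder 3*y**2 - 6*y + 3 ≠ 0; add g_4 = 3*y**2 - 6*y + 3 to the basis.

The other S-polynomials (S(f_2,g_3), S(f_1,g_4), S(f_2,g_4), S(g_3,g_4)) all reduce to 0 modulo the current basis, so we have a Gröbner basis.
Inter-reduce: drop elements whose leading term is divisible by another's, tail-reduce, and make monic.
Reduced Gröbner basis: {x - 3*y + 3, y**2 - 2*y + 1}.

Buchberger on the second generating set:
h_1 = 2*x*y - 6*y + 6, LT = x*y.
h_2 = 30*x**2 - 3*x*y + 9*y - 9, LT = x**2.

S(h_1,h_2): lcm = x**2*y. S = 1/10*x*y**2 - 3*x*y + 3*x - 3/10*y**2 + 3/10*y.
  leading term x*y**2: subtract (1/20*y)·h_1 from 1/10*x*y**2 - 3*x*y + 3*x - 3/10*y**2 + 3/10*y → -3*x*y + 3*x
  leading term x*y: subtract (-3/2)·h_1 from -3*x*y + 3*x → 3*x - 9*y + 9
  leading term x: no divisor's leading term divides it; move 3*x to the remainder.
  leading term y: no divisor's leading term divides it; move -9*y to the remainder.
  leading term 1: no divisor's leading term divides it; move 9 to the remainder.
  remainder 3*x - 9*y + 9 ≠ 0; add k_3 = 3*x - 9*y + 9 to the basis.

S(h_1,k_3): lcm = x*y. S = 3*y**2 - 6*y + 3.
  leading term y**2: no divisor's leading term divides it; move 3*y**2 to the remainder.
  leading term y: no divisor's leading term divides it; move -6*y to the remainder.
  leading term 1: no divisor's leading term divides it; move 3 to the remainder.
  remainder 3*y**2 - 6*y + 3 ≠ 0; add k_4 = 3*y**2 - 6*y + 3 to the basis.

The other S-polynomials (S(h_2,k_3), S(h_1,k_4), S(h_2,k_4), S(k_3,k_4)) all reduce to 0 modulo the current basis, so we have a Gröbner basis.
Inter-reduce: drop elements whose leading term is divisible by another's, tail-reduce, and make monic.
Reduced Gröbner basis: {x - 3*y + 3, y**2 - 2*y + 1}.

These coincide, so the ideals are equal.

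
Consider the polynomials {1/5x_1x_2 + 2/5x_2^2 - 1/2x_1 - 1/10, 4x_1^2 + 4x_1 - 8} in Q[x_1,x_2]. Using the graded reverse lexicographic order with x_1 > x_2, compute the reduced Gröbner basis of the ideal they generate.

G = {x_2^3 + 2x_2^2 - 3x_1 - 3/4x_2 + 3/4, x_1^2 + x_1 - 2, x_1x_2 + 2x_2^2 - 5/2x_1 - 1/2}

f_1 = 1/5x_1x_2 + 2/5x_2^2 - 1/2x_1 - 1/10, LT = x_1x_2.
f_2 = 4x_1^2 + 4x_1 - 8, LT = x_1^2.

S(f_1,f_2): lcm = x_1^2x_2. S = 2x_1x_2^2 - 5/2x_1^2 - x_1x_2 - 1/2x_1 + 2x_2.
  leading term x_1x_2^2: subtract (10x_2)·f_1 from 2x_1x_2^2 - 5/2x_1^2 - x_1x_2 - 1/2x_1 + 2x_2 → -4x_2^3 - 5/2x_1^2 + 4x_1x_2 - 1/2x_1 + 3x_2
  leading term x_2^3: no divisor's leading term divides it; move -4x_2^3 to the remainder.
  leading term x_1^2: subtract (-5/8)·f_2 from -5/2x_1^2 + 4x_1x_2 - 1/2x_1 + 3x_2 → 4x_1x_2 + 2x_1 + 3x_2 - 5
  leading term x_1x_2: subtract (20)·f_1 from 4x_1x_2 + 2x_1 + 3x_2 - 5 → -8x_2^2 + 12x_1 + 3x_2 - 3
  leading term x_2^2: no divisor's leading term divides it; move -8x_2^2 to the remainder.
  leading term x_1: no divisor's leading term divides it; move 12x_1 to the remainder.
  leading term x_2: no divisor's leading term divides it; move 3x_2 to the remainder.
  leading term 1: no divisor's leading term divides it; move -3 to the remainder.
  remainder -4x_2^3 - 8x_2^2 + 12x_1 + 3x_2 - 3 ≠ 0; add g_3 = -4x_2^3 - 8x_2^2 + 12x_1 + 3x_2 - 3 to the basis.

The other S-polynomials (S(f_1,g_3), S(f_2,g_3)) all reduce to 0 modulo the current basis, so we have a Gröbner basis.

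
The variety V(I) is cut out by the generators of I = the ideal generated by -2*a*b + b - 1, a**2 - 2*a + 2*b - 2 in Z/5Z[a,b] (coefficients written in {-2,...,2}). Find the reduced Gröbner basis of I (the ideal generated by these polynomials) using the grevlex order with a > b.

G = {a**2 - 2*a + 2*b - 2, a*b + 2*b - 2, b**2 + a - 2*b + 1}

f_1 = -2*a*b + b - 1, LT = a*b.
f_2 = a**2 - 2*a + 2*b - 2, LT = a**2.

S(f_1,f_2): lcm = a**2*b. S = -a*b - 2*b**2 - 2*a + 2*b.
  leading term a*b: subtract (-2)·f_1 from -a*b - 2*b**2 - 2*a + 2*b → -2*b**2 - 2*a - b - 2
  leading term b**2: no divisor's leading term divides it; move -2*b**2 to the remainder.
  leading term a: no divisor's leading term divides it; move -2*a to the remainder.
  leading term b: no divisor's leading term divides it; move -b to the remainder.
  leading term 1: no divisor's leading term divides it; move -2 to the remainder.
  remainder -2*b**2 - 2*a - b - 2 ≠ 0; add g_3 = -2*b**2 - 2*a - b - 2 to the basis.

The other S-polynomials (S(f_1,g_3), S(f_2,g_3)) all reduce to 0 modulo the current basis, so we have a Gröbner basis.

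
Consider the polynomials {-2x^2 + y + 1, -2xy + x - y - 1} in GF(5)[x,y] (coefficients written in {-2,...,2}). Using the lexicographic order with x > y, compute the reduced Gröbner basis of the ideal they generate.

Buchberger's algorithm terminates because the ascending chain of leading-term ideals stabilizes.

f_1 = -2x^2 + y + 1, LT = x^2.
f_2 = -2xy + x - y - 1, LT = xy.

S(f_1,f_2): lcm = x^2y. S = -2x^2 + 2xy + 2x + 2y^2 + 2y.
  leading term x^2: subtract (1)·f_1 from -2x^2 + 2xy + 2x + 2y^2 + 2y → 2xy + 2x + 2y^2 + y - 1
  leading term xy: subtract (-1)·f_2 from 2xy + 2x + 2y^2 + y - 1 → -2x + 2y^2 - 2
  leading term x: no divisor's leading term divides it; move -2x to the remainder.
  leading term y^2: no divisor's leading term divides it; move 2y^2 to the remainder.
  leading term 1: no divisor's leading term divides it; move -2 to the remainder.
  remainder -2x + 2y^2 - 2 ≠ 0; add g_3 = -2x + 2y^2 - 2 to the basis.

S(f_2,g_3): lcm = xy. S = 2x + y^3 + 2y - 2.
  leading term x: subtract (-1)·g_3 from 2x + y^3 + 2y - 2 → y^3 + 2y^2 + 2y + 1
  leading term y^3: no divisor's leading term divides it; move y^3 to the remainder.
  leading term y^2: no divisor's leading term divides it; move 2y^2 to the remainder.
  leading term y: no divisor's leading term divides it; move 2y to the remainder.
  leading term 1: no divisor's leading term divides it; move 1 to the remainder.
  remainder y^3 + 2y^2 + 2y + 1 ≠ 0; add g_4 = y^3 + 2y^2 + 2y + 1 to the basis.

The other S-polynomials (S(f_1,g_3), S(f_1,g_4), S(f_2,g_4), S(g_3,g_4)) all reduce to 0 modulo the current basis, so we have a Gröbner basis.
Inter-reduce: drop elements whose leading term is divisible by another's, tail-reduce, and make monic.

G = {x - y^2 + 1, y^3 + 2y^2 + 2y + 1}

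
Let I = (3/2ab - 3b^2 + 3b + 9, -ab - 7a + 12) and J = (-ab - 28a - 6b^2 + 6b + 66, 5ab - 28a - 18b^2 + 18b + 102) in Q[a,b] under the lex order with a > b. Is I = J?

Yes, the ideals are equal.

Equality of ideals is decidable: compute both reduced Gröbner bases (unique for the ordering) and check whether they agree.
Buchberger on the first generating set:
f_1 = 3/2ab - 3b^2 + 3b + 9, LT = ab.
f_2 = -ab - 7a + 12, LT = ab.

S(f_1,f_2): lcm = ab. S = -7a - 2b^2 + 2b + 18.
  leading term a: no divisor's leading term divides it; move -7a to the remainder.
  leading term b^2: no divisor's leading term divides it; move -2b^2 to the remainder.
  leading term b: no divisor's leading term divides it; move 2b to the remainder.
  leading term 1: no divisor's leading term divides it; move 18 to the remainder.
  remainder -7a - 2b^2 + 2b + 18 ≠ 0; add g_3 = -7a - 2b^2 + 2b + 18 to the basis.

S(f_1,g_3): lcm = ab. S = -2/7b^3 - 12/7b^2 + 32/7b + 6.
  leading term b^3: no divisor's leading term divides it; move -2/7b^3 to the remainder.
  leading term b^2: no divisor's leading term divides it; move -12/7b^2 to the remainder.
  leading term b: no divisor's leading term divides it; move 32/7b to the remainder.
  leading term 1: no divisor's leading term divides it; move 6 to the remainder.
  remainder -2/7b^3 - 12/7b^2 + 32/7b + 6 ≠ 0; add g_4 = -2/7b^3 - 12/7b^2 + 32/7b + 6 to the basis.

S(f_2,g_3): lcm = ab. S = 7a - 2/7b^3 + 2/7b^2 + 18/7b - 12.
  leading term a: subtract (-1)·g_3 from 7a - 2/7b^3 + 2/7b^2 + 18/7b - 12 → -2/7b^3 - 12/7b^2 + 32/7b + 6
  leading term b^3: subtract (1)·g_4 from -2/7b^3 - 12/7b^2 + 32/7b + 6 → 0
  remainder 0.

S(f_1,g_4): lcm = ab^3. S = -6ab^2 + 16ab + 21a - 2b^4 + 2b^3 + 6b^2.
  leading term ab^2: subtract (-4b)·f_1 from -6ab^2 + 16ab + 21a - 2b^4 + 2b^3 + 6b^2 → 16ab + 21a - 2b^4 - 10b^3 + 18b^2 + 36b
  leading term ab: subtract (32/3)·f_1 from 16ab + 21a - 2b^4 - 10b^3 + 18b^2 + 36b → 21a - 2b^4 - 10b^3 + 50b^2 + 4b - 96
  leading term a: subtract (-3)·g_3 from 21a - 2b^4 - 10b^3 + 50b^2 + 4b - 96 → -2b^4 - 10b^3 + 44b^2 + 10b - 42
  leading term b^4: subtract (7b)·g_4 from -2b^4 - 10b^3 + 44b^2 + 10b - 42 → 2b^3 + 12b^2 - 32b - 42
  leading term b^3: subtract (-7)·g_4 from 2b^3 + 12b^2 - 32b - 42 → 0
  remainder 0.

S(f_2,g_4): lcm = ab^3. S = ab^2 + 16ab + 21a - 12b^2.
  leading term ab^2: subtract (2/3b)·f_1 from ab^2 + 16ab + 21a - 12b^2 → 16ab + 21a + 2b^3 - 14b^2 - 6b
  leading term ab: subtract (32/3)·f_1 from 16ab + 21a + 2b^3 - 14b^2 - 6b → 21a + 2b^3 + 18b^2 - 38b - 96
  leading term a: subtract (-3)·g_3 from 21a + 2b^3 + 18b^2 - 38b - 96 → 2b^3 + 12b^2 - 32b - 42
  leading term b^3: subtract (-7)·g_4 from 2b^3 + 12b^2 - 32b - 42 → 0
  remainder 0.

S(g_3,g_4): leading monomials are coprime, so the S-polynomial reduces to 0 (Buchberger's first criterion).
Every S-polynomial of the final basis reduces to 0, so we have a Gröbner basis.
Inter-reduce: drop elements whose leading term is divisible by another's, tail-reduce, and make monic.
Reduced Gröbner basis: {a + 2/7b^2 - 2/7b - 18/7, b^3 + 6b^2 - 16b - 21}.

Buchberger on the second generating set:
h_1 = -ab - 28a - 6b^2 + 6b + 66, LT = ab.
h_2 = 5ab - 28a - 18b^2 + 18b + 102, LT = ab.

S(h_1,h_2): lcm = ab. S = 168/5a + 48/5b^2 - 48/5b - 432/5.
  leading term a: no divisor's leading term divides it; move 168/5a to the remainder.
  leading term b^2: no divisor's leading term divides it; move 48/5b^2 to the remainder.
  leading term b: no divisor's leading term divides it; move -48/5b to the remainder.
  leading term 1: no divisor's leading term divides it; move -432/5 to the remainder.
  remainder 168/5a + 48/5b^2 - 48/5b - 432/5 ≠ 0; add k_3 = 168/5a + 48/5b^2 - 48/5b - 432/5 to the basis.

S(h_1,k_3): lcm = ab. S = 28a - 2/7b^3 + 44/7b^2 - 24/7b - 66.
  leading term a: subtract (5/6)·k_3 from 28a - 2/7b^3 + 44/7b^2 - 24/7b - 66 → -2/7b^3 - 12/7b^2 + 32/7b + 6
  leading term b^3: no divisor's leading term divides it; move -2/7b^3 to the remainder.
  leading term b^2: no divisor's leading term divides it; move -12/7b^2 to the remainder.
  leading term b: no divisor's leading term divides it; move 32/7b to the remainder.
  leading term 1: no divisor's leading term divides it; move 6 to the remainder.
  remainder -2/7b^3 - 12/7b^2 + 32/7b + 6 ≠ 0; add k_4 = -2/7b^3 - 12/7b^2 + 32/7b + 6 to the basis.

S(h_2,k_3): lcm = ab. S = -28/5a - 2/7b^3 - 116/35b^2 + 216/35b + 102/5.
  leading term a: subtract (-1/6)·k_3 from -28/5a - 2/7b^3 - 116/35b^2 + 216/35b + 102/5 → -2/7b^3 - 12/7b^2 + 32/7b + 6
  leading term b^3: subtract (1)·k_4 from -2/7b^3 - 12/7b^2 + 32/7b + 6 → 0
  remainder 0.

S(h_1,k_4): lcm = ab^3. S = 22ab^2 + 16ab + 21a + 6b^4 - 6b^3 - 66b^2.
  leading term ab^2: subtract (-22b)·h_1 from 22ab^2 + 16ab + 21a + 6b^4 - 6b^3 - 66b^2 → -600ab + 21a + 6b^4 - 138b^3 + 66b^2 + 1452b
  leading term ab: subtract (600)·h_1 from -600ab + 21a + 6b^4 - 138b^3 + 66b^2 + 1452b → 16821a + 6b^4 - 138b^3 + 3666b^2 - 2148b - 39600
  leading term a: subtract (4005/8)·k_3 from 16821a + 6b^4 - 138b^3 + 3666b^2 - 2148b - 39600 → 6b^4 - 138b^3 - 1140b^2 + 2658b + 3654
  leading term b^4: subtract (-21b)·k_4 from 6b^4 - 138b^3 - 1140b^2 + 2658b + 3654 → -174b^3 - 1044b^2 + 2784b + 3654
  leading term b^3: subtract (609)·k_4 from -174b^3 - 1044b^2 + 2784b + 3654 → 0
  remainder 0.

S(h_2,k_4): lcm = ab^3. S = -58/5ab^2 + 16ab + 21a - 18/5b^4 + 18/5b^3 + 102/5b^2.
  leading term ab^2: subtract (58/5b)·h_1 from -58/5ab^2 + 16ab + 21a - 18/5b^4 + 18/5b^3 + 102/5b^2 → 1704/5ab + 21a - 18/5b^4 + 366/5b^3 - 246/5b^2 - 3828/5b
  leading term ab: subtract (-1704/5)·h_1 from 1704/5ab + 21a - 18/5b^4 + 366/5b^3 - 246/5b^2 - 3828/5b → -47607/5a - 18/5b^4 + 366/5b^3 - 2094b^2 + 6396/5b + 112464/5
  leading term a: subtract (-2267/8)·k_3 from -47607/5a - 18/5b^4 + 366/5b^3 - 2094b^2 + 6396/5b + 112464/5 → -18/5b^4 + 366/5b^3 + 3132/5b^2 - 7206/5b - 9954/5
  leading term b^4: subtract (63/5b)·k_4 from -18/5b^4 + 366/5b^3 + 3132/5b^2 - 7206/5b - 9954/5 → 474/5b^3 + 2844/5b^2 - 7584/5b - 9954/5
  leading term b^3: subtract (-1659/5)·k_4 from 474/5b^3 + 2844/5b^2 - 7584/5b - 9954/5 → 0
  remainder 0.

S(k_3,k_4): leading monomials are coprime, so the S-polynomial reduces to 0 (Buchberger's first criterion).
Every S-polynomial of the final basis reduces to 0, so we have a Gröbner basis.
Inter-reduce: drop elements whose leading term is divisible by another's, tail-reduce, and make monic.
Reduced Gröbner basis: {a + 2/7b^2 - 2/7b - 18/7, b^3 + 6b^2 - 16b - 21}.

Same reduced basis, so the two generating sets span the same ideal.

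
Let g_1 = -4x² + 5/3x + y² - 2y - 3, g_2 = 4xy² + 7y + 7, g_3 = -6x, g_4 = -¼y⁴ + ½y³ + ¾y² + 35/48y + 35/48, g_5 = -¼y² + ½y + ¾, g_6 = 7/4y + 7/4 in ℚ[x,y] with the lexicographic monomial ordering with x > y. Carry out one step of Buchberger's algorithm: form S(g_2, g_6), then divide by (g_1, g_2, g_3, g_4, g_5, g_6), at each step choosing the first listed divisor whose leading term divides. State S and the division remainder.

S(g_2, g_6) = -xy + 7/4y + 7/4; remainder on division = 0.

lcm(LM(g_2), LM(g_6)) = xy².
S = (lcm/LT(g_2))·g_2 − (lcm/LT(g_6))·g_6 = -xy + 7/4y + 7/4.
Reduce S modulo (g_1, g_2, g_3, g_4, g_5, g_6) in that order:
  leading term xy: subtract (⅙y)·g_3 from -xy + 7/4y + 7/4 → 7/4y + 7/4
  leading term y: subtract (1)·g_6 from 7/4y + 7/4 → 0
The remainder is 0, so this S-polynomial contributes no new basis element.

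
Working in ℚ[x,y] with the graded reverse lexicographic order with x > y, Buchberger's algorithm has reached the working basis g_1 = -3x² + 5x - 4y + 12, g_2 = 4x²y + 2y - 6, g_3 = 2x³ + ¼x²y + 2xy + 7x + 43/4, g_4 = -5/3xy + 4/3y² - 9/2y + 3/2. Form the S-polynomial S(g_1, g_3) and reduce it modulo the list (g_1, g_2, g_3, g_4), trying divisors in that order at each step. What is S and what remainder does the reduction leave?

lcm(LM(g_1), LM(g_3)) = x³.
S = (lcm/LT(g_1))·g_1 − (lcm/LT(g_3))·g_3 = -⅛x²y - 5/3x² + ⅓xy - 15/2x - 43/8.
Reduce S modulo (g_1, g_2, g_3, g_4) in that order:
  leading term x²y: subtract (1/24y)·g_1 from -⅛x²y - 5/3x² + ⅓xy - 15/2x - 43/8 → -5/3x² + ⅛xy + ⅙y² - 15/2x - ½y - 43/8
  leading term x²: subtract (5/9)·g_1 from -5/3x² + ⅛xy + ⅙y² - 15/2x - ½y - 43/8 → ⅛xy + ⅙y² - 185/18x + 31/18y - 289/24
  leading term xy: subtract (-3/40)·g_4 from ⅛xy + ⅙y² - 185/18x + 31/18y - 289/24 → 4/15y² - 185/18x + 997/720y - 2863/240
  leading term y²: no divisor's leading term divides it; move 4/15y² to the remainder.
  leading term x: no divisor's leading term divides it; move -185/18x to the remainder.
  leading term y: no divisor's leading term divides it; move 997/720y to the remainder.
  leading term 1: no divisor's leading term divides it; move -2863/240 to the remainder.
The remainder 4/15y² - 185/18x + 997/720y - 2863/240 is nonzero, so it would be added as the next basis element.
An S-polynomial is built so that the two leading terms cancel; whether anything survives reduction is exactly the Gröbner-basis criterion.

S(g_1, g_3) = -⅛x²y - 5/3x² + ⅓xy - 15/2x - 43/8; remainder on division = 4/15y² - 185/18x + 997/720y - 2863/240.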